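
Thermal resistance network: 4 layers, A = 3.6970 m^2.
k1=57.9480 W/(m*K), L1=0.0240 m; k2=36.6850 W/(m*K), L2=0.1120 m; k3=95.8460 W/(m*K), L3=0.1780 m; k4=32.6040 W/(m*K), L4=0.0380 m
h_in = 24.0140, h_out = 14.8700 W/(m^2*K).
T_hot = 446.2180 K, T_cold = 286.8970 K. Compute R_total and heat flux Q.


R_conv_in = 1/(24.0140*3.6970) = 0.0113
R_1 = 0.0240/(57.9480*3.6970) = 0.0001
R_2 = 0.1120/(36.6850*3.6970) = 0.0008
R_3 = 0.1780/(95.8460*3.6970) = 0.0005
R_4 = 0.0380/(32.6040*3.6970) = 0.0003
R_conv_out = 1/(14.8700*3.6970) = 0.0182
R_total = 0.0312 K/W
Q = 159.3210 / 0.0312 = 5104.8800 W

R_total = 0.0312 K/W, Q = 5104.8800 W


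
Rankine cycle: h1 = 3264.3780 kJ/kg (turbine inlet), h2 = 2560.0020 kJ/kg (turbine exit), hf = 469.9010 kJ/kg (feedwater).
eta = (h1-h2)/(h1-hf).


W = 704.3760 kJ/kg
Q_in = 2794.4770 kJ/kg
eta = 0.2521 = 25.2060%

eta = 25.2060%


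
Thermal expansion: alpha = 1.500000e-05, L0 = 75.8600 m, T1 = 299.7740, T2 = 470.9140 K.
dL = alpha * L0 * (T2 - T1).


dT = 171.1400 K
dL = 1.500000e-05 * 75.8600 * 171.1400 = 0.194740 m
L_final = 76.054740 m

dL = 0.194740 m


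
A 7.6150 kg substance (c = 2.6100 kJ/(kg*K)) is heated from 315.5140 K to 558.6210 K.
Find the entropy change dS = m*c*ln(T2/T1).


T2/T1 = 1.7705
ln(T2/T1) = 0.5713
dS = 7.6150 * 2.6100 * 0.5713 = 11.3540 kJ/K

11.3540 kJ/K


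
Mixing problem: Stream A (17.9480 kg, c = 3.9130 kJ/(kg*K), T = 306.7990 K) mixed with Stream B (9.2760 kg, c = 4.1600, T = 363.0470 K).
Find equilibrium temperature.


num = 35555.9703
den = 108.8187
Tf = 326.7451 K

326.7451 K


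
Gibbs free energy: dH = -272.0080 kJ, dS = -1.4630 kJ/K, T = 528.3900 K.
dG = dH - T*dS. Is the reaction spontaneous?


T*dS = 528.3900 * -1.4630 = -773.0346 kJ
dG = -272.0080 + 773.0346 = 501.0266 kJ (non-spontaneous)

dG = 501.0266 kJ, non-spontaneous


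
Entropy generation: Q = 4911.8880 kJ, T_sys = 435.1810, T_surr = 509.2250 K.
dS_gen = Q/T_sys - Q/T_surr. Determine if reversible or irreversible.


dS_sys = 4911.8880/435.1810 = 11.2870 kJ/K
dS_surr = -4911.8880/509.2250 = -9.6458 kJ/K
dS_gen = 11.2870 - 9.6458 = 1.6412 kJ/K (irreversible)

dS_gen = 1.6412 kJ/K, irreversible


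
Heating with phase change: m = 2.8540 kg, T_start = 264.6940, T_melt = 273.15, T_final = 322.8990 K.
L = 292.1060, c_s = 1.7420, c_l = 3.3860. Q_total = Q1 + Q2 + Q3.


Q1 (sensible, solid) = 2.8540 * 1.7420 * 8.4560 = 42.0404 kJ
Q2 (latent) = 2.8540 * 292.1060 = 833.6705 kJ
Q3 (sensible, liquid) = 2.8540 * 3.3860 * 49.7490 = 480.7566 kJ
Q_total = 1356.4676 kJ

1356.4676 kJ


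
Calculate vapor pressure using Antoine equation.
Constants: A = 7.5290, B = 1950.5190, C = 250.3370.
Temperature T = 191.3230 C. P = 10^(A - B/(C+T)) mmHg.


C+T = 441.6600
B/(C+T) = 4.4163
log10(P) = 7.5290 - 4.4163 = 3.1127
P = 10^3.1127 = 1296.1758 mmHg

1296.1758 mmHg


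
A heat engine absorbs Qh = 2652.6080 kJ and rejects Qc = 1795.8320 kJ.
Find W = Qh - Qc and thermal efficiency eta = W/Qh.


W = 2652.6080 - 1795.8320 = 856.7760 kJ
eta = 856.7760 / 2652.6080 = 0.3230 = 32.2994%

W = 856.7760 kJ, eta = 32.2994%


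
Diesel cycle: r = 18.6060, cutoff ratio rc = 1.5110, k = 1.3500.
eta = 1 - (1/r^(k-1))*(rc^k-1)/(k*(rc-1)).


r^(k-1) = 2.7821
rc^k = 1.7459
eta = 0.6114 = 61.1386%

61.1386%


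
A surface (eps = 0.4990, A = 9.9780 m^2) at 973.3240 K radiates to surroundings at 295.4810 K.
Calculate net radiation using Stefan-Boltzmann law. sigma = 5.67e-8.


T^4 = 8.9749e+11
Tsurr^4 = 7.6229e+09
Q = 0.4990 * 5.67e-8 * 9.9780 * 8.8987e+11 = 251218.9425 W

251218.9425 W


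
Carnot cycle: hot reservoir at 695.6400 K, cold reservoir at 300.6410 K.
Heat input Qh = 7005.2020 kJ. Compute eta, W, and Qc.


eta = 1 - 300.6410/695.6400 = 0.5678
W = 0.5678 * 7005.2020 = 3977.7008 kJ
Qc = 7005.2020 - 3977.7008 = 3027.5012 kJ

eta = 56.7821%, W = 3977.7008 kJ, Qc = 3027.5012 kJ


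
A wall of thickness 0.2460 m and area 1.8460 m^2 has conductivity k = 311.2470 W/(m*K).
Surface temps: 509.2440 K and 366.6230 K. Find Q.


dT = 142.6210 K
Q = 311.2470 * 1.8460 * 142.6210 / 0.2460 = 333108.1365 W

333108.1365 W


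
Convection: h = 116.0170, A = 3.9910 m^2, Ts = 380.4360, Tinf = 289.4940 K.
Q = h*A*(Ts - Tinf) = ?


dT = 90.9420 K
Q = 116.0170 * 3.9910 * 90.9420 = 42108.3147 W

42108.3147 W


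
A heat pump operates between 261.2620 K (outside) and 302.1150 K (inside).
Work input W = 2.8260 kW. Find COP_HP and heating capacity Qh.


COP = 302.1150 / 40.8530 = 7.3952
Qh = 7.3952 * 2.8260 = 20.8988 kW

COP = 7.3952, Qh = 20.8988 kW


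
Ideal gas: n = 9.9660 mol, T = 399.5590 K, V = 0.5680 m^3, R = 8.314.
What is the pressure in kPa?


P = nRT/V = 9.9660 * 8.314 * 399.5590 / 0.5680
= 33106.3895 / 0.5680 = 58285.8970 Pa = 58.2859 kPa

58.2859 kPa


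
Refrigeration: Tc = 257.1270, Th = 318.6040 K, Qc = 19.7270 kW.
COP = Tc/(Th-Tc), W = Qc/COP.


COP = 257.1270 / 61.4770 = 4.1825
W = 19.7270 / 4.1825 = 4.7166 kW

COP = 4.1825, W = 4.7166 kW


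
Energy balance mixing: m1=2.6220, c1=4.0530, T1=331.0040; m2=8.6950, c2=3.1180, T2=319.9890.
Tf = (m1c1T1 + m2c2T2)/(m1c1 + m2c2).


num = 12192.7932
den = 37.7380
Tf = 323.0908 K

323.0908 K


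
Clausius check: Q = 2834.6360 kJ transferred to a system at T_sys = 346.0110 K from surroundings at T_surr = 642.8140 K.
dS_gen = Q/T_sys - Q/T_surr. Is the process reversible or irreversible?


dS_sys = 2834.6360/346.0110 = 8.1923 kJ/K
dS_surr = -2834.6360/642.8140 = -4.4097 kJ/K
dS_gen = 8.1923 - 4.4097 = 3.7826 kJ/K (irreversible)

dS_gen = 3.7826 kJ/K, irreversible


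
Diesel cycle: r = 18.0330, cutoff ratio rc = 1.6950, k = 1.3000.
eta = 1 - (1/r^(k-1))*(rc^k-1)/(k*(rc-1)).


r^(k-1) = 2.3813
rc^k = 1.9857
eta = 0.5418 = 54.1847%

54.1847%


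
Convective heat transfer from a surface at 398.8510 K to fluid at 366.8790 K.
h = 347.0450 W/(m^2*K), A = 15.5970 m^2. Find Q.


dT = 31.9720 K
Q = 347.0450 * 15.5970 * 31.9720 = 173059.9876 W

173059.9876 W


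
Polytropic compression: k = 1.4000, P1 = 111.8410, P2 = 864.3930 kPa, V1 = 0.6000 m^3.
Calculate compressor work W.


(k-1)/k = 0.2857
(P2/P1)^exp = 1.7937
W = 3.5000 * 111.8410 * 0.6000 * (1.7937 - 1) = 186.4093 kJ

186.4093 kJ


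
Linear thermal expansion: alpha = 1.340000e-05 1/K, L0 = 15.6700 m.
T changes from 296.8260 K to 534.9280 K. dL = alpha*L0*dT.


dT = 238.1020 K
dL = 1.340000e-05 * 15.6700 * 238.1020 = 0.049996 m
L_final = 15.719996 m

dL = 0.049996 m


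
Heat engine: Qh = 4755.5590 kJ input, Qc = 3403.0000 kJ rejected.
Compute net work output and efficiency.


W = 4755.5590 - 3403.0000 = 1352.5590 kJ
eta = 1352.5590 / 4755.5590 = 0.2844 = 28.4416%

W = 1352.5590 kJ, eta = 28.4416%


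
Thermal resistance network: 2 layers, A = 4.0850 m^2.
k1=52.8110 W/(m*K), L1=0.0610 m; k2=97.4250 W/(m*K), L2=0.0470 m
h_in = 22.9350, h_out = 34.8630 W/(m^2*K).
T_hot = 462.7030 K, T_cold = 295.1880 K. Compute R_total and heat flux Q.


R_conv_in = 1/(22.9350*4.0850) = 0.0107
R_1 = 0.0610/(52.8110*4.0850) = 0.0003
R_2 = 0.0470/(97.4250*4.0850) = 0.0001
R_conv_out = 1/(34.8630*4.0850) = 0.0070
R_total = 0.0181 K/W
Q = 167.5150 / 0.0181 = 9256.9540 W

R_total = 0.0181 K/W, Q = 9256.9540 W


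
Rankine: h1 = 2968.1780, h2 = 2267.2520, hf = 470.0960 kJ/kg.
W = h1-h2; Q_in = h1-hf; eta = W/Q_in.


W = 700.9260 kJ/kg
Q_in = 2498.0820 kJ/kg
eta = 0.2806 = 28.0586%

eta = 28.0586%


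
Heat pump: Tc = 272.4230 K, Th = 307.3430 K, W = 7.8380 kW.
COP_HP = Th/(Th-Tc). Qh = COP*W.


COP = 307.3430 / 34.9200 = 8.8013
Qh = 8.8013 * 7.8380 = 68.9849 kW

COP = 8.8013, Qh = 68.9849 kW


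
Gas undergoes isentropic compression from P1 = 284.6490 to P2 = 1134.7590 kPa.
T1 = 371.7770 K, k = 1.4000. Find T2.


(k-1)/k = 0.2857
(P2/P1)^exp = 1.4846
T2 = 371.7770 * 1.4846 = 551.9259 K

551.9259 K


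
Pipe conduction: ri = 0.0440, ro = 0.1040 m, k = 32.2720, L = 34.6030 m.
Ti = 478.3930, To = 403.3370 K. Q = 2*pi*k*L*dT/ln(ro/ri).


dT = 75.0560 K
ln(ro/ri) = 0.8602
Q = 2*pi*32.2720*34.6030*75.0560 / 0.8602 = 612216.2327 W

612216.2327 W


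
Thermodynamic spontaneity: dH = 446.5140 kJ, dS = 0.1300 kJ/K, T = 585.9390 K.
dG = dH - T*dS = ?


T*dS = 585.9390 * 0.1300 = 76.1721 kJ
dG = 446.5140 - 76.1721 = 370.3419 kJ (non-spontaneous)

dG = 370.3419 kJ, non-spontaneous


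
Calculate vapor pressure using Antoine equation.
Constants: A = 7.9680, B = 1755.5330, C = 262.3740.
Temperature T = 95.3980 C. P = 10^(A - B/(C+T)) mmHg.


C+T = 357.7720
B/(C+T) = 4.9068
log10(P) = 7.9680 - 4.9068 = 3.0612
P = 10^3.0612 = 1151.2019 mmHg

1151.2019 mmHg


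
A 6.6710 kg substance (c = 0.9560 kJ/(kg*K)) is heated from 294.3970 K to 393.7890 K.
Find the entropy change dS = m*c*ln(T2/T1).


T2/T1 = 1.3376
ln(T2/T1) = 0.2909
dS = 6.6710 * 0.9560 * 0.2909 = 1.8551 kJ/K

1.8551 kJ/K


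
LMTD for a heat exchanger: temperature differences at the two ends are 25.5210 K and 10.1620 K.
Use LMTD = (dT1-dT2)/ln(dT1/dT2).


dT1/dT2 = 2.5114
ln(dT1/dT2) = 0.9208
LMTD = 15.3590 / 0.9208 = 16.6792 K

16.6792 K


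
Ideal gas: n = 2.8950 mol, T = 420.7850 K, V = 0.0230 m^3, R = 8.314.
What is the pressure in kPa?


P = nRT/V = 2.8950 * 8.314 * 420.7850 / 0.0230
= 10127.8868 / 0.0230 = 440342.9039 Pa = 440.3429 kPa

440.3429 kPa


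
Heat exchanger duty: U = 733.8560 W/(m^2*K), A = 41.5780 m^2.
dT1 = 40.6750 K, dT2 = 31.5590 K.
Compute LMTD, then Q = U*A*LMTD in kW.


LMTD = 35.9244 K
Q = 733.8560 * 41.5780 * 35.9244 = 1096135.9476 W = 1096.1359 kW

1096.1359 kW


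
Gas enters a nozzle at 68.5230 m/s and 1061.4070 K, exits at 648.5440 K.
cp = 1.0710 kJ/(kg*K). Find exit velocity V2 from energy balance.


dT = 412.8630 K
2*cp*1000*dT = 884352.5460
V1^2 = 4695.4015
V2 = sqrt(889047.9475) = 942.8934 m/s

942.8934 m/s


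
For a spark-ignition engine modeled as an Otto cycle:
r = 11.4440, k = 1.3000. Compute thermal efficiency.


r^(k-1) = 2.0777
eta = 1 - 1/2.0777 = 0.5187 = 51.8688%

51.8688%


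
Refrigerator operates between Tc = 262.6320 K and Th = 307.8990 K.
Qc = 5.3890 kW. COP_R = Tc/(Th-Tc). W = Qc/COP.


COP = 262.6320 / 45.2670 = 5.8018
W = 5.3890 / 5.8018 = 0.9288 kW

COP = 5.8018, W = 0.9288 kW


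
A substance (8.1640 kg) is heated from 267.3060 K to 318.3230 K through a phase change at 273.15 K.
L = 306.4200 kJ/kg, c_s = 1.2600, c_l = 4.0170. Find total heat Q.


Q1 (sensible, solid) = 8.1640 * 1.2600 * 5.8440 = 60.1151 kJ
Q2 (latent) = 8.1640 * 306.4200 = 2501.6129 kJ
Q3 (sensible, liquid) = 8.1640 * 4.0170 * 45.1730 = 1481.4390 kJ
Q_total = 4043.1670 kJ

4043.1670 kJ


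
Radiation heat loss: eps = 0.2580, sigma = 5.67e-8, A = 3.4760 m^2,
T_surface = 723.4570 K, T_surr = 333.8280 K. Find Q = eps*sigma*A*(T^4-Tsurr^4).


T^4 = 2.7394e+11
Tsurr^4 = 1.2419e+10
Q = 0.2580 * 5.67e-8 * 3.4760 * 2.6152e+11 = 13297.9322 W

13297.9322 W


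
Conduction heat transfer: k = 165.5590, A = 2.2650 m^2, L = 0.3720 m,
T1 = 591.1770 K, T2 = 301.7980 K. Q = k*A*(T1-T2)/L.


dT = 289.3790 K
Q = 165.5590 * 2.2650 * 289.3790 / 0.3720 = 291705.8055 W

291705.8055 W


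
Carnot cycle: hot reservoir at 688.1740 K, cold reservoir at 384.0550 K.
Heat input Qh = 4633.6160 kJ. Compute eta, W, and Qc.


eta = 1 - 384.0550/688.1740 = 0.4419
W = 0.4419 * 4633.6160 = 2047.6953 kJ
Qc = 4633.6160 - 2047.6953 = 2585.9207 kJ

eta = 44.1922%, W = 2047.6953 kJ, Qc = 2585.9207 kJ


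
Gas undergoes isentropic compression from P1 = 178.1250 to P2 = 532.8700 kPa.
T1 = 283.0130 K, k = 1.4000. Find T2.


(k-1)/k = 0.2857
(P2/P1)^exp = 1.3676
T2 = 283.0130 * 1.3676 = 387.0587 K

387.0587 K


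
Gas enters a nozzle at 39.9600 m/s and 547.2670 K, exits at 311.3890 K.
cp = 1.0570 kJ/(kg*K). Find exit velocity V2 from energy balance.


dT = 235.8780 K
2*cp*1000*dT = 498646.0920
V1^2 = 1596.8016
V2 = sqrt(500242.8936) = 707.2785 m/s

707.2785 m/s


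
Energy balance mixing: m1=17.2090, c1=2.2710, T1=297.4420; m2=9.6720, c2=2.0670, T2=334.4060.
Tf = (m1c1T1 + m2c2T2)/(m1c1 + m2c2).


num = 18309.9736
den = 59.0737
Tf = 309.9516 K

309.9516 K


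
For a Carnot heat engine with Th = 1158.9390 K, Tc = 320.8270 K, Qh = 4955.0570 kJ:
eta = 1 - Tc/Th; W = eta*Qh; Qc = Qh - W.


eta = 1 - 320.8270/1158.9390 = 0.7232
W = 0.7232 * 4955.0570 = 3583.3575 kJ
Qc = 4955.0570 - 3583.3575 = 1371.6995 kJ

eta = 72.3172%, W = 3583.3575 kJ, Qc = 1371.6995 kJ


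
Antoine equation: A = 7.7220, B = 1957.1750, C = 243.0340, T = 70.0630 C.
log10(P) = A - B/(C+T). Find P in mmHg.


C+T = 313.0970
B/(C+T) = 6.2510
log10(P) = 7.7220 - 6.2510 = 1.4710
P = 10^1.4710 = 29.5789 mmHg

29.5789 mmHg


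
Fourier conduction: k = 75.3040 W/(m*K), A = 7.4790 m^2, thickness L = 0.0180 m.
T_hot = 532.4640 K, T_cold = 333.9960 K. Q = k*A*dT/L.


dT = 198.4680 K
Q = 75.3040 * 7.4790 * 198.4680 / 0.0180 = 6209827.9400 W

6209827.9400 W


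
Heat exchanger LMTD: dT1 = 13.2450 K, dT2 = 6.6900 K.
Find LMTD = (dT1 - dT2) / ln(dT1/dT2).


dT1/dT2 = 1.9798
ln(dT1/dT2) = 0.6830
LMTD = 6.5550 / 0.6830 = 9.5973 K

9.5973 K


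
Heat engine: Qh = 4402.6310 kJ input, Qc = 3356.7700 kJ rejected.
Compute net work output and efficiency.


W = 4402.6310 - 3356.7700 = 1045.8610 kJ
eta = 1045.8610 / 4402.6310 = 0.2376 = 23.7554%

W = 1045.8610 kJ, eta = 23.7554%


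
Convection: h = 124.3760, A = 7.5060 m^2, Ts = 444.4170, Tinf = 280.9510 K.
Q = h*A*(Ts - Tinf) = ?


dT = 163.4660 K
Q = 124.3760 * 7.5060 * 163.4660 = 152606.3416 W

152606.3416 W


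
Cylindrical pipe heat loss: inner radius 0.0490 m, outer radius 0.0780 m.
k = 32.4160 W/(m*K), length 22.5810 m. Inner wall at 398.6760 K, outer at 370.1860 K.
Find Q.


dT = 28.4900 K
ln(ro/ri) = 0.4649
Q = 2*pi*32.4160*22.5810*28.4900 / 0.4649 = 281855.2199 W

281855.2199 W


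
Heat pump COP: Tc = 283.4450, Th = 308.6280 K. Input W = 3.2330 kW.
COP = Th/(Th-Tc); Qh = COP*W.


COP = 308.6280 / 25.1830 = 12.2554
Qh = 12.2554 * 3.2330 = 39.6217 kW

COP = 12.2554, Qh = 39.6217 kW


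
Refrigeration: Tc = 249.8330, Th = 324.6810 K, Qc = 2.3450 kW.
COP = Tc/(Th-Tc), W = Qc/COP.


COP = 249.8330 / 74.8480 = 3.3379
W = 2.3450 / 3.3379 = 0.7025 kW

COP = 3.3379, W = 0.7025 kW


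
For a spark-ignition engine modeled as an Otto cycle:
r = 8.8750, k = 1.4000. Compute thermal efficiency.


r^(k-1) = 2.3948
eta = 1 - 1/2.3948 = 0.5824 = 58.2427%

58.2427%


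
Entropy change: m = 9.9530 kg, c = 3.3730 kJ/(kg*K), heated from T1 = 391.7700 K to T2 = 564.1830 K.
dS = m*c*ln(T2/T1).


T2/T1 = 1.4401
ln(T2/T1) = 0.3647
dS = 9.9530 * 3.3730 * 0.3647 = 12.2436 kJ/K

12.2436 kJ/K


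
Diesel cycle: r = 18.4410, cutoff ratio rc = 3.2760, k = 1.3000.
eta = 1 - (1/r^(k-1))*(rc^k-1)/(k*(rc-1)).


r^(k-1) = 2.3974
rc^k = 4.6768
eta = 0.4817 = 48.1657%

48.1657%


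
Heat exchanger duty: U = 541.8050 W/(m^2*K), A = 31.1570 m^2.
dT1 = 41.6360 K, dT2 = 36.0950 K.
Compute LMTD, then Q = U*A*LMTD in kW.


LMTD = 38.7996 K
Q = 541.8050 * 31.1570 * 38.7996 = 654976.4150 W = 654.9764 kW

654.9764 kW


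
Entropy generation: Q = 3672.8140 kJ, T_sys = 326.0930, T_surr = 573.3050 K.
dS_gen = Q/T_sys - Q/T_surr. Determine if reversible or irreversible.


dS_sys = 3672.8140/326.0930 = 11.2631 kJ/K
dS_surr = -3672.8140/573.3050 = -6.4064 kJ/K
dS_gen = 11.2631 - 6.4064 = 4.8567 kJ/K (irreversible)

dS_gen = 4.8567 kJ/K, irreversible


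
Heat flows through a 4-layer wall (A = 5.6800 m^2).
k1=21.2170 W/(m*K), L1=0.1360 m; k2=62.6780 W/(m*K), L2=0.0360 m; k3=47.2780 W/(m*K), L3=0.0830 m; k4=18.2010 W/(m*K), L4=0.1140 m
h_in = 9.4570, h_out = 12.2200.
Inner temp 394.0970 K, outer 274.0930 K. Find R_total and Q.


R_conv_in = 1/(9.4570*5.6800) = 0.0186
R_1 = 0.1360/(21.2170*5.6800) = 0.0011
R_2 = 0.0360/(62.6780*5.6800) = 0.0001
R_3 = 0.0830/(47.2780*5.6800) = 0.0003
R_4 = 0.1140/(18.2010*5.6800) = 0.0011
R_conv_out = 1/(12.2200*5.6800) = 0.0144
R_total = 0.0357 K/W
Q = 120.0040 / 0.0357 = 3364.7400 W

R_total = 0.0357 K/W, Q = 3364.7400 W


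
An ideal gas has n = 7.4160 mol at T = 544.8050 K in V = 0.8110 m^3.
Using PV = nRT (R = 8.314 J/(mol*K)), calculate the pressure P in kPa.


P = nRT/V = 7.4160 * 8.314 * 544.8050 / 0.8110
= 33590.8370 / 0.8110 = 41419.0346 Pa = 41.4190 kPa

41.4190 kPa


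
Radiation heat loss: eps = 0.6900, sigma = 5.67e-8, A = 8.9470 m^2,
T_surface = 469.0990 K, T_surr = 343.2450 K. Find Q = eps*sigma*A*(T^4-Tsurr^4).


T^4 = 4.8424e+10
Tsurr^4 = 1.3881e+10
Q = 0.6900 * 5.67e-8 * 8.9470 * 3.4543e+10 = 12091.1472 W

12091.1472 W


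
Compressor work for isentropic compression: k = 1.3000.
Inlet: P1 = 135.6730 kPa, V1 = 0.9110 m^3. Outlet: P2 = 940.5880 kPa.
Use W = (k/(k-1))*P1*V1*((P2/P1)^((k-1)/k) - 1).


(k-1)/k = 0.2308
(P2/P1)^exp = 1.5633
W = 4.3333 * 135.6730 * 0.9110 * (1.5633 - 1) = 301.7237 kJ

301.7237 kJ


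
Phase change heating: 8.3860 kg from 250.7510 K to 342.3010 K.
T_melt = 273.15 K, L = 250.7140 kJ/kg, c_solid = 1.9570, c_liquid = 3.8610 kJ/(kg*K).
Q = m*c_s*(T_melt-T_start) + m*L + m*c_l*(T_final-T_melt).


Q1 (sensible, solid) = 8.3860 * 1.9570 * 22.3990 = 367.5990 kJ
Q2 (latent) = 8.3860 * 250.7140 = 2102.4876 kJ
Q3 (sensible, liquid) = 8.3860 * 3.8610 * 69.1510 = 2238.9950 kJ
Q_total = 4709.0816 kJ

4709.0816 kJ


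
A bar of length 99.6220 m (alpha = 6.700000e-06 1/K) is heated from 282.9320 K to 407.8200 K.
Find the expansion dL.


dT = 124.8880 K
dL = 6.700000e-06 * 99.6220 * 124.8880 = 0.083359 m
L_final = 99.705359 m

dL = 0.083359 m


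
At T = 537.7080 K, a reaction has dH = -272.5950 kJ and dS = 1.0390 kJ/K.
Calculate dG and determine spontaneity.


T*dS = 537.7080 * 1.0390 = 558.6786 kJ
dG = -272.5950 - 558.6786 = -831.2736 kJ (spontaneous)

dG = -831.2736 kJ, spontaneous


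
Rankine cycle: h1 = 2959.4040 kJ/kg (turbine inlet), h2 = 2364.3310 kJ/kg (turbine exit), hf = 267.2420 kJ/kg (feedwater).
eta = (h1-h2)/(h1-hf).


W = 595.0730 kJ/kg
Q_in = 2692.1620 kJ/kg
eta = 0.2210 = 22.1039%

eta = 22.1039%


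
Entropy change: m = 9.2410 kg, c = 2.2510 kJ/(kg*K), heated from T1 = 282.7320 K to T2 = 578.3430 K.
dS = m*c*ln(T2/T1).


T2/T1 = 2.0456
ln(T2/T1) = 0.7157
dS = 9.2410 * 2.2510 * 0.7157 = 14.8870 kJ/K

14.8870 kJ/K


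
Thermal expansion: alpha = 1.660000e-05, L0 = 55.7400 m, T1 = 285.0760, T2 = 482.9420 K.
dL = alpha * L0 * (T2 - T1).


dT = 197.8660 K
dL = 1.660000e-05 * 55.7400 * 197.8660 = 0.183082 m
L_final = 55.923082 m

dL = 0.183082 m


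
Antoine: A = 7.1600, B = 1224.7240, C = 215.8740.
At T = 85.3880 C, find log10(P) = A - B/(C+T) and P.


C+T = 301.2620
B/(C+T) = 4.0653
log10(P) = 7.1600 - 4.0653 = 3.0947
P = 10^3.0947 = 1243.6211 mmHg

1243.6211 mmHg


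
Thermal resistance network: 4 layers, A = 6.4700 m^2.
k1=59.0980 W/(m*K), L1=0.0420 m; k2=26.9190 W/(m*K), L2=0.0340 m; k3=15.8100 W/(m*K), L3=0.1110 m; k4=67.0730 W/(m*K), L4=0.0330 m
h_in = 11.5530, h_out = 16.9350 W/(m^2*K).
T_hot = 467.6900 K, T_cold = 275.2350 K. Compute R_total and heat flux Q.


R_conv_in = 1/(11.5530*6.4700) = 0.0134
R_1 = 0.0420/(59.0980*6.4700) = 0.0001
R_2 = 0.0340/(26.9190*6.4700) = 0.0002
R_3 = 0.1110/(15.8100*6.4700) = 0.0011
R_4 = 0.0330/(67.0730*6.4700) = 7.6043e-05
R_conv_out = 1/(16.9350*6.4700) = 0.0091
R_total = 0.0240 K/W
Q = 192.4550 / 0.0240 = 8028.6003 W

R_total = 0.0240 K/W, Q = 8028.6003 W


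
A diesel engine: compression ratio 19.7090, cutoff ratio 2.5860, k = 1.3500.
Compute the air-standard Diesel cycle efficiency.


r^(k-1) = 2.8388
rc^k = 3.6062
eta = 0.5712 = 57.1218%

57.1218%


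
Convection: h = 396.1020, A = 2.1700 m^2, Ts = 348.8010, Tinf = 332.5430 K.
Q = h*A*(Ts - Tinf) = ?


dT = 16.2580 K
Q = 396.1020 * 2.1700 * 16.2580 = 13974.4231 W

13974.4231 W


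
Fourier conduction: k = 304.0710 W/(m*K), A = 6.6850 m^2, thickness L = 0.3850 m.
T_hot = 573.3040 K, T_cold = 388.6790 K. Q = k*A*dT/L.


dT = 184.6250 K
Q = 304.0710 * 6.6850 * 184.6250 / 0.3850 = 974779.0636 W

974779.0636 W


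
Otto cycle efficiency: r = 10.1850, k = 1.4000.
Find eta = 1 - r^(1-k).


r^(k-1) = 2.5304
eta = 1 - 1/2.5304 = 0.6048 = 60.4801%

60.4801%


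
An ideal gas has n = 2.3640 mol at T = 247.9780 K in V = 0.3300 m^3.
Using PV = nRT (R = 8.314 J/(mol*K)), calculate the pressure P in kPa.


P = nRT/V = 2.3640 * 8.314 * 247.9780 / 0.3300
= 4873.8330 / 0.3300 = 14769.1909 Pa = 14.7692 kPa

14.7692 kPa


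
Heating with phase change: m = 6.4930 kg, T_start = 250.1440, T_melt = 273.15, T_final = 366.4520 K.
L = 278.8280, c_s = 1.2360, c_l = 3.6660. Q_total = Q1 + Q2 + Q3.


Q1 (sensible, solid) = 6.4930 * 1.2360 * 23.0060 = 184.6312 kJ
Q2 (latent) = 6.4930 * 278.8280 = 1810.4302 kJ
Q3 (sensible, liquid) = 6.4930 * 3.6660 * 93.3020 = 2220.8990 kJ
Q_total = 4215.9604 kJ

4215.9604 kJ


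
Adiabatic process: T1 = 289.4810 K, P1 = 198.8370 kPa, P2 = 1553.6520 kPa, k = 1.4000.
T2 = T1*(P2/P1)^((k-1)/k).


(k-1)/k = 0.2857
(P2/P1)^exp = 1.7993
T2 = 289.4810 * 1.7993 = 520.8611 K

520.8611 K


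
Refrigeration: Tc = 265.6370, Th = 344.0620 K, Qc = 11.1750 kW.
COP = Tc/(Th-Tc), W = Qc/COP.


COP = 265.6370 / 78.4250 = 3.3871
W = 11.1750 / 3.3871 = 3.2992 kW

COP = 3.3871, W = 3.2992 kW


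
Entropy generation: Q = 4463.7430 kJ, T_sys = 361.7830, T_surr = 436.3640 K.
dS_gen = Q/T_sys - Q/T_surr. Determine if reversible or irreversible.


dS_sys = 4463.7430/361.7830 = 12.3382 kJ/K
dS_surr = -4463.7430/436.3640 = -10.2294 kJ/K
dS_gen = 12.3382 - 10.2294 = 2.1088 kJ/K (irreversible)

dS_gen = 2.1088 kJ/K, irreversible


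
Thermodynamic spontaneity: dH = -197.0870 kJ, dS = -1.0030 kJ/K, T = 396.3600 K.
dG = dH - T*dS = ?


T*dS = 396.3600 * -1.0030 = -397.5491 kJ
dG = -197.0870 + 397.5491 = 200.4621 kJ (non-spontaneous)

dG = 200.4621 kJ, non-spontaneous


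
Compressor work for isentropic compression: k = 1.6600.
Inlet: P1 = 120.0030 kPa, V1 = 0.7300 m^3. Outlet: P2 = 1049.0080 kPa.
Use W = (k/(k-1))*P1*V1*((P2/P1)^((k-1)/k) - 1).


(k-1)/k = 0.3976
(P2/P1)^exp = 2.3679
W = 2.5152 * 120.0030 * 0.7300 * (2.3679 - 1) = 301.3961 kJ

301.3961 kJ


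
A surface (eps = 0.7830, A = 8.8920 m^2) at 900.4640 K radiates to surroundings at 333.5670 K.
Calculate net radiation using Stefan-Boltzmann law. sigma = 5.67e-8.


T^4 = 6.5745e+11
Tsurr^4 = 1.2380e+10
Q = 0.7830 * 5.67e-8 * 8.8920 * 6.4507e+11 = 254655.8377 W

254655.8377 W


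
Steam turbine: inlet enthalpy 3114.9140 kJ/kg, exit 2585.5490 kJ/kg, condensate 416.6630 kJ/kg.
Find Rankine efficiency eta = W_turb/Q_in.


W = 529.3650 kJ/kg
Q_in = 2698.2510 kJ/kg
eta = 0.1962 = 19.6188%

eta = 19.6188%


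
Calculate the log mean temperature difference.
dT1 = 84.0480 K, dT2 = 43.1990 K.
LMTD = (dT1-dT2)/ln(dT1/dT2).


dT1/dT2 = 1.9456
ln(dT1/dT2) = 0.6656
LMTD = 40.8490 / 0.6656 = 61.3744 K

61.3744 K


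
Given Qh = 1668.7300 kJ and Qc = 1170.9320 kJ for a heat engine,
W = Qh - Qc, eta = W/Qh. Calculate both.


W = 1668.7300 - 1170.9320 = 497.7980 kJ
eta = 497.7980 / 1668.7300 = 0.2983 = 29.8309%

W = 497.7980 kJ, eta = 29.8309%


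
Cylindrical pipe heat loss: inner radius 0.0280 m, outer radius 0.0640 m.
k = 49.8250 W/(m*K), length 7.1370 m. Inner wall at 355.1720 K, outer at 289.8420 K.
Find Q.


dT = 65.3300 K
ln(ro/ri) = 0.8267
Q = 2*pi*49.8250*7.1370*65.3300 / 0.8267 = 176570.7857 W

176570.7857 W


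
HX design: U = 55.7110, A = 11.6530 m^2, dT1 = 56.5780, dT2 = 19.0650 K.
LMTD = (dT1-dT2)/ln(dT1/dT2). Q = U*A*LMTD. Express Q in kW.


LMTD = 34.4863 K
Q = 55.7110 * 11.6530 * 34.4863 = 22388.5005 W = 22.3885 kW

22.3885 kW


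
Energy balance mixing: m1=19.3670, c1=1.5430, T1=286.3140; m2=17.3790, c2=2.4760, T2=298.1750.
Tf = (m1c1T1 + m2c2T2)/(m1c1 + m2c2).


num = 21386.5924
den = 72.9137
Tf = 293.3138 K

293.3138 K


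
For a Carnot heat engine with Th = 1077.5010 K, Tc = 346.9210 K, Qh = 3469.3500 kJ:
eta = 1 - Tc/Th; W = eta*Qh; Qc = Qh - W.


eta = 1 - 346.9210/1077.5010 = 0.6780
W = 0.6780 * 3469.3500 = 2352.3298 kJ
Qc = 3469.3500 - 2352.3298 = 1117.0202 kJ

eta = 67.8032%, W = 2352.3298 kJ, Qc = 1117.0202 kJ


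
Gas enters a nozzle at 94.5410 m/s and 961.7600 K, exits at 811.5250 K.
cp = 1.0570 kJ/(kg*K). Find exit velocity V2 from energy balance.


dT = 150.2350 K
2*cp*1000*dT = 317596.7900
V1^2 = 8938.0007
V2 = sqrt(326534.7907) = 571.4322 m/s

571.4322 m/s


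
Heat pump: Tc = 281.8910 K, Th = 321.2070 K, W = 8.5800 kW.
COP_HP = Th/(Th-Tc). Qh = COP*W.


COP = 321.2070 / 39.3160 = 8.1699
Qh = 8.1699 * 8.5800 = 70.0976 kW

COP = 8.1699, Qh = 70.0976 kW


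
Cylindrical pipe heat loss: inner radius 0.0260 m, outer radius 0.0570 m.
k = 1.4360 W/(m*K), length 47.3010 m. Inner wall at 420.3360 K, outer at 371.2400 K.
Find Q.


dT = 49.0960 K
ln(ro/ri) = 0.7850
Q = 2*pi*1.4360*47.3010*49.0960 / 0.7850 = 26693.5374 W

26693.5374 W


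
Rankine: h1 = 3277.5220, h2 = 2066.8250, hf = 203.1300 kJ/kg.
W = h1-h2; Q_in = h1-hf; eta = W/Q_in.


W = 1210.6970 kJ/kg
Q_in = 3074.3920 kJ/kg
eta = 0.3938 = 39.3800%

eta = 39.3800%


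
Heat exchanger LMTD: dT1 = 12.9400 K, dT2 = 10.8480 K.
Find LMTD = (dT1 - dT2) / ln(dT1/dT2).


dT1/dT2 = 1.1928
ln(dT1/dT2) = 0.1763
LMTD = 2.0920 / 0.1763 = 11.8633 K

11.8633 K


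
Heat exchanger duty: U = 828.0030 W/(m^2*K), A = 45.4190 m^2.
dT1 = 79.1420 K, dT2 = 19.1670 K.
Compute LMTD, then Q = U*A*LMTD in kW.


LMTD = 42.2939 K
Q = 828.0030 * 45.4190 * 42.2939 = 1590549.0653 W = 1590.5491 kW

1590.5491 kW


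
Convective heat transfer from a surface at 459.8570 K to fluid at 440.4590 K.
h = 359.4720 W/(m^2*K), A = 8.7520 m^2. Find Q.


dT = 19.3980 K
Q = 359.4720 * 8.7520 * 19.3980 = 61028.0273 W

61028.0273 W


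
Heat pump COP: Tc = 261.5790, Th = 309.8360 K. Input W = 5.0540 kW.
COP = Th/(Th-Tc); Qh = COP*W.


COP = 309.8360 / 48.2570 = 6.4205
Qh = 6.4205 * 5.0540 = 32.4494 kW

COP = 6.4205, Qh = 32.4494 kW


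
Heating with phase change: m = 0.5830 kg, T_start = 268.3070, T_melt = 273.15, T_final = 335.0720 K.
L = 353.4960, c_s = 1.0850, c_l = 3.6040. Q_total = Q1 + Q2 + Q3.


Q1 (sensible, solid) = 0.5830 * 1.0850 * 4.8430 = 3.0635 kJ
Q2 (latent) = 0.5830 * 353.4960 = 206.0882 kJ
Q3 (sensible, liquid) = 0.5830 * 3.6040 * 61.9220 = 130.1063 kJ
Q_total = 339.2579 kJ

339.2579 kJ


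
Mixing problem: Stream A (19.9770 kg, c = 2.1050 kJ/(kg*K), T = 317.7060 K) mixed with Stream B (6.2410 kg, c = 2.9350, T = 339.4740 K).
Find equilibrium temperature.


num = 19578.2998
den = 60.3689
Tf = 324.3109 K

324.3109 K


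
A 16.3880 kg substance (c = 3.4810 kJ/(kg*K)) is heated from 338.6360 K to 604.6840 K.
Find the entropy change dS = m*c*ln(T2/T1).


T2/T1 = 1.7856
ln(T2/T1) = 0.5798
dS = 16.3880 * 3.4810 * 0.5798 = 33.0745 kJ/K

33.0745 kJ/K


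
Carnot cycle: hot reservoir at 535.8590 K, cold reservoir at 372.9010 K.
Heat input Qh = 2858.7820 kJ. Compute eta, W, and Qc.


eta = 1 - 372.9010/535.8590 = 0.3041
W = 0.3041 * 2858.7820 = 869.3731 kJ
Qc = 2858.7820 - 869.3731 = 1989.4089 kJ

eta = 30.4106%, W = 869.3731 kJ, Qc = 1989.4089 kJ


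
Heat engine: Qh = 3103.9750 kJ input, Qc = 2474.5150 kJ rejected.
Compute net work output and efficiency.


W = 3103.9750 - 2474.5150 = 629.4600 kJ
eta = 629.4600 / 3103.9750 = 0.2028 = 20.2792%

W = 629.4600 kJ, eta = 20.2792%


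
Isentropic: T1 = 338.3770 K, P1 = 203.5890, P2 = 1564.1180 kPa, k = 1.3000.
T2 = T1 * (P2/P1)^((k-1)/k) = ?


(k-1)/k = 0.2308
(P2/P1)^exp = 1.6008
T2 = 338.3770 * 1.6008 = 541.6896 K

541.6896 K


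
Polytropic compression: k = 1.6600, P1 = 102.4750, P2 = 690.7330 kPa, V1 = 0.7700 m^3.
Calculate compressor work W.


(k-1)/k = 0.3976
(P2/P1)^exp = 2.1354
W = 2.5152 * 102.4750 * 0.7700 * (2.1354 - 1) = 225.3322 kJ

225.3322 kJ


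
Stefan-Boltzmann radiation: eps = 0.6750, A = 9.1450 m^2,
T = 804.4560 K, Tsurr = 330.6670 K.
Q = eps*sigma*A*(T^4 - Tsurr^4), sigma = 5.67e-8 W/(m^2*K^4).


T^4 = 4.1880e+11
Tsurr^4 = 1.1955e+10
Q = 0.6750 * 5.67e-8 * 9.1450 * 4.0685e+11 = 142397.2818 W

142397.2818 W


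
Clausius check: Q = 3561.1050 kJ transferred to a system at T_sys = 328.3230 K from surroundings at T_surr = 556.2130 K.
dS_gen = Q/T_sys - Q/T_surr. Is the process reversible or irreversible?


dS_sys = 3561.1050/328.3230 = 10.8463 kJ/K
dS_surr = -3561.1050/556.2130 = -6.4024 kJ/K
dS_gen = 10.8463 - 6.4024 = 4.4439 kJ/K (irreversible)

dS_gen = 4.4439 kJ/K, irreversible


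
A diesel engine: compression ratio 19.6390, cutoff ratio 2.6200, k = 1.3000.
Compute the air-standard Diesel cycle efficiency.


r^(k-1) = 2.4431
rc^k = 3.4978
eta = 0.5145 = 51.4534%

51.4534%


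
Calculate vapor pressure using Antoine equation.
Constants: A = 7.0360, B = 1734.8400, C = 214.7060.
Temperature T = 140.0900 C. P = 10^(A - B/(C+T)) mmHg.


C+T = 354.7960
B/(C+T) = 4.8897
log10(P) = 7.0360 - 4.8897 = 2.1463
P = 10^2.1463 = 140.0609 mmHg

140.0609 mmHg


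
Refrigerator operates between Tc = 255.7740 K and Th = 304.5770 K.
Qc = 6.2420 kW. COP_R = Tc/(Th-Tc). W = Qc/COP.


COP = 255.7740 / 48.8030 = 5.2409
W = 6.2420 / 5.2409 = 1.1910 kW

COP = 5.2409, W = 1.1910 kW


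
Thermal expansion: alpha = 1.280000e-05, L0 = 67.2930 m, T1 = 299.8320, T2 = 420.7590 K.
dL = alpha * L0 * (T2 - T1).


dT = 120.9270 K
dL = 1.280000e-05 * 67.2930 * 120.9270 = 0.104161 m
L_final = 67.397161 m

dL = 0.104161 m


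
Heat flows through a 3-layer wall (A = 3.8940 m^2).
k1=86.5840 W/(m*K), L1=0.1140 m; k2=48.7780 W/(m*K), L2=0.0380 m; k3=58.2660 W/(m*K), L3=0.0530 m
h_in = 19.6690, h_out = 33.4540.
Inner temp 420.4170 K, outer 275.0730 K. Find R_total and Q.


R_conv_in = 1/(19.6690*3.8940) = 0.0131
R_1 = 0.1140/(86.5840*3.8940) = 0.0003
R_2 = 0.0380/(48.7780*3.8940) = 0.0002
R_3 = 0.0530/(58.2660*3.8940) = 0.0002
R_conv_out = 1/(33.4540*3.8940) = 0.0077
R_total = 0.0215 K/W
Q = 145.3440 / 0.0215 = 6758.7717 W

R_total = 0.0215 K/W, Q = 6758.7717 W


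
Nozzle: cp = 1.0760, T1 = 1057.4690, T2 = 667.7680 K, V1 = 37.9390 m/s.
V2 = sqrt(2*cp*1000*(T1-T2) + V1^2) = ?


dT = 389.7010 K
2*cp*1000*dT = 838636.5520
V1^2 = 1439.3677
V2 = sqrt(840075.9197) = 916.5566 m/s

916.5566 m/s


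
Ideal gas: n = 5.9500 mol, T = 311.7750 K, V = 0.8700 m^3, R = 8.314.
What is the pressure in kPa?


P = nRT/V = 5.9500 * 8.314 * 311.7750 / 0.8700
= 15422.9792 / 0.8700 = 17727.5623 Pa = 17.7276 kPa

17.7276 kPa


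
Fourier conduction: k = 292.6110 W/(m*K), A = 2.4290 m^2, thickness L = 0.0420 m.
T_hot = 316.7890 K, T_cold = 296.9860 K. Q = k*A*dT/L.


dT = 19.8030 K
Q = 292.6110 * 2.4290 * 19.8030 / 0.0420 = 335119.6241 W

335119.6241 W


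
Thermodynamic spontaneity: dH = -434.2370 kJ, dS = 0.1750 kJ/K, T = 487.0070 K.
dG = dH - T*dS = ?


T*dS = 487.0070 * 0.1750 = 85.2262 kJ
dG = -434.2370 - 85.2262 = -519.4632 kJ (spontaneous)

dG = -519.4632 kJ, spontaneous


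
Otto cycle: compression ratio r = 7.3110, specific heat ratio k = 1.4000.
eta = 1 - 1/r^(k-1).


r^(k-1) = 2.2161
eta = 1 - 1/2.2161 = 0.5488 = 54.8758%

54.8758%


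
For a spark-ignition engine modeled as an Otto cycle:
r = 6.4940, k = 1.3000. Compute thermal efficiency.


r^(k-1) = 1.7529
eta = 1 - 1/1.7529 = 0.4295 = 42.9512%

42.9512%


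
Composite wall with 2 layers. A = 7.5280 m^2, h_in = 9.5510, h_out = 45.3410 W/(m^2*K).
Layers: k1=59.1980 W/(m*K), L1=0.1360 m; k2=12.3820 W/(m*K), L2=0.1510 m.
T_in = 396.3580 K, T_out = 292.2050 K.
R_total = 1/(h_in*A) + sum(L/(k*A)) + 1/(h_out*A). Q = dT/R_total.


R_conv_in = 1/(9.5510*7.5280) = 0.0139
R_1 = 0.1360/(59.1980*7.5280) = 0.0003
R_2 = 0.1510/(12.3820*7.5280) = 0.0016
R_conv_out = 1/(45.3410*7.5280) = 0.0029
R_total = 0.0188 K/W
Q = 104.1530 / 0.0188 = 5550.9464 W

R_total = 0.0188 K/W, Q = 5550.9464 W


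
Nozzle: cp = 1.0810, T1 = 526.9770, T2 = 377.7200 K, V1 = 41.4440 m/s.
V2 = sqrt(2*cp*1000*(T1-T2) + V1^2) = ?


dT = 149.2570 K
2*cp*1000*dT = 322693.6340
V1^2 = 1717.6051
V2 = sqrt(324411.2391) = 569.5711 m/s

569.5711 m/s


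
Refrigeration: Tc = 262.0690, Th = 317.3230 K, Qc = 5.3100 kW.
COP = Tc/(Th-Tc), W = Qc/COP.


COP = 262.0690 / 55.2540 = 4.7430
W = 5.3100 / 4.7430 = 1.1195 kW

COP = 4.7430, W = 1.1195 kW


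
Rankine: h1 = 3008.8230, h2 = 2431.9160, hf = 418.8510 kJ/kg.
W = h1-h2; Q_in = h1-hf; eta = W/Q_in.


W = 576.9070 kJ/kg
Q_in = 2589.9720 kJ/kg
eta = 0.2227 = 22.2746%

eta = 22.2746%


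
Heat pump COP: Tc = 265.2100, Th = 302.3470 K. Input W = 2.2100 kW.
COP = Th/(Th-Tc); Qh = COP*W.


COP = 302.3470 / 37.1370 = 8.1414
Qh = 8.1414 * 2.2100 = 17.9925 kW

COP = 8.1414, Qh = 17.9925 kW


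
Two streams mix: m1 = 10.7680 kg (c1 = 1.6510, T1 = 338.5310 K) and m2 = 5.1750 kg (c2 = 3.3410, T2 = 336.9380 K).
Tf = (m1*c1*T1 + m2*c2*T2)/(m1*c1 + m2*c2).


num = 11843.9418
den = 35.0676
Tf = 337.7456 K

337.7456 K


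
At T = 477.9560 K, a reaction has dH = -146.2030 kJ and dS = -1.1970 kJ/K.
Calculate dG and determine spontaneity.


T*dS = 477.9560 * -1.1970 = -572.1133 kJ
dG = -146.2030 + 572.1133 = 425.9103 kJ (non-spontaneous)

dG = 425.9103 kJ, non-spontaneous


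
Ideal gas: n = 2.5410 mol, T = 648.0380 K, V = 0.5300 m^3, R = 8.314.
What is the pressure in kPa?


P = nRT/V = 2.5410 * 8.314 * 648.0380 / 0.5300
= 13690.3691 / 0.5300 = 25830.8852 Pa = 25.8309 kPa

25.8309 kPa


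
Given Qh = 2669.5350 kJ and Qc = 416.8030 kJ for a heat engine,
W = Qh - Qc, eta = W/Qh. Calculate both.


W = 2669.5350 - 416.8030 = 2252.7320 kJ
eta = 2252.7320 / 2669.5350 = 0.8439 = 84.3867%

W = 2252.7320 kJ, eta = 84.3867%


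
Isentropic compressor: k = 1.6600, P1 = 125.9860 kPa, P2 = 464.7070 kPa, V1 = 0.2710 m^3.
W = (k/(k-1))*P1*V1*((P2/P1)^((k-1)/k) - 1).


(k-1)/k = 0.3976
(P2/P1)^exp = 1.6803
W = 2.5152 * 125.9860 * 0.2710 * (1.6803 - 1) = 58.4160 kJ

58.4160 kJ


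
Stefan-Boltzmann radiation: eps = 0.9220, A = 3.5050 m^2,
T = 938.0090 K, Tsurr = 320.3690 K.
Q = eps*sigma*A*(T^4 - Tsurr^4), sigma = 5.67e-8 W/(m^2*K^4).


T^4 = 7.7416e+11
Tsurr^4 = 1.0534e+10
Q = 0.9220 * 5.67e-8 * 3.5050 * 7.6362e+11 = 139920.0160 W

139920.0160 W


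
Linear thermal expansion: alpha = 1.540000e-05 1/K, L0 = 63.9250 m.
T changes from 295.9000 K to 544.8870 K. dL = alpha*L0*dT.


dT = 248.9870 K
dL = 1.540000e-05 * 63.9250 * 248.9870 = 0.245114 m
L_final = 64.170114 m

dL = 0.245114 m


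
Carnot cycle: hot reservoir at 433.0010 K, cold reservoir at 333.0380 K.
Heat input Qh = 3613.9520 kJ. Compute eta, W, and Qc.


eta = 1 - 333.0380/433.0010 = 0.2309
W = 0.2309 * 3613.9520 = 834.3202 kJ
Qc = 3613.9520 - 834.3202 = 2779.6318 kJ

eta = 23.0861%, W = 834.3202 kJ, Qc = 2779.6318 kJ


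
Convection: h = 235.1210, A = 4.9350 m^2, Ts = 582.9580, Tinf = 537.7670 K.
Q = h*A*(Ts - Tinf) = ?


dT = 45.1910 K
Q = 235.1210 * 4.9350 * 45.1910 = 52436.1176 W

52436.1176 W


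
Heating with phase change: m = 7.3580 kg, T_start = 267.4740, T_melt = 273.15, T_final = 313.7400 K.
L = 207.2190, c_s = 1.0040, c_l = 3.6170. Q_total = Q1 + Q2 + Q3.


Q1 (sensible, solid) = 7.3580 * 1.0040 * 5.6760 = 41.9311 kJ
Q2 (latent) = 7.3580 * 207.2190 = 1524.7174 kJ
Q3 (sensible, liquid) = 7.3580 * 3.6170 * 40.5900 = 1080.2576 kJ
Q_total = 2646.9061 kJ

2646.9061 kJ


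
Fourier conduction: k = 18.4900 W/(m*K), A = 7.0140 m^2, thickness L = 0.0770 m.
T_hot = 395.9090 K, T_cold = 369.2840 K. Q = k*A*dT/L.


dT = 26.6250 K
Q = 18.4900 * 7.0140 * 26.6250 / 0.0770 = 44843.7130 W

44843.7130 W


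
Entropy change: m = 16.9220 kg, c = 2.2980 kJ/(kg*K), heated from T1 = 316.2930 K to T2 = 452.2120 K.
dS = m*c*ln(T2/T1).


T2/T1 = 1.4297
ln(T2/T1) = 0.3575
dS = 16.9220 * 2.2980 * 0.3575 = 13.9013 kJ/K

13.9013 kJ/K


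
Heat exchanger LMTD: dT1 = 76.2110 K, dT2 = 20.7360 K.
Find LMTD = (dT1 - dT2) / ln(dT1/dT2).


dT1/dT2 = 3.6753
ln(dT1/dT2) = 1.3016
LMTD = 55.4750 / 1.3016 = 42.6195 K

42.6195 K


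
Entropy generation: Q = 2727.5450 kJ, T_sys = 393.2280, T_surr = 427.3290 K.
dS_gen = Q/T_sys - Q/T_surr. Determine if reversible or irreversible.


dS_sys = 2727.5450/393.2280 = 6.9363 kJ/K
dS_surr = -2727.5450/427.3290 = -6.3828 kJ/K
dS_gen = 6.9363 - 6.3828 = 0.5535 kJ/K (irreversible)

dS_gen = 0.5535 kJ/K, irreversible


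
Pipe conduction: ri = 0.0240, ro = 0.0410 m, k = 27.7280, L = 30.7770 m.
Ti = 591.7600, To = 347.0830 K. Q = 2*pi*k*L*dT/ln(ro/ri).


dT = 244.6770 K
ln(ro/ri) = 0.5355
Q = 2*pi*27.7280*30.7770*244.6770 / 0.5355 = 2449873.0513 W

2449873.0513 W


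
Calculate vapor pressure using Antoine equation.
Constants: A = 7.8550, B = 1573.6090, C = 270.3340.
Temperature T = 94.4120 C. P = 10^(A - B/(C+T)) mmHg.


C+T = 364.7460
B/(C+T) = 4.3143
log10(P) = 7.8550 - 4.3143 = 3.5407
P = 10^3.5407 = 3473.2833 mmHg

3473.2833 mmHg


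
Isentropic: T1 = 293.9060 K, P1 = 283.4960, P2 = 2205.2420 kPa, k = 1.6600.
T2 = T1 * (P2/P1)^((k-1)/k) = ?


(k-1)/k = 0.3976
(P2/P1)^exp = 2.2606
T2 = 293.9060 * 2.2606 = 664.3936 K

664.3936 K


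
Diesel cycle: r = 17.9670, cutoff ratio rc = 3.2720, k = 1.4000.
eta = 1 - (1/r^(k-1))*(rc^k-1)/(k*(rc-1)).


r^(k-1) = 3.1753
rc^k = 5.2570
eta = 0.5785 = 57.8519%

57.8519%


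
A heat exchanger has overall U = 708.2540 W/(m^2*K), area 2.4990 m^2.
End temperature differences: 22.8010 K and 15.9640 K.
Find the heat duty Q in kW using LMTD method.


LMTD = 19.1798 K
Q = 708.2540 * 2.4990 * 19.1798 = 33946.8960 W = 33.9469 kW

33.9469 kW


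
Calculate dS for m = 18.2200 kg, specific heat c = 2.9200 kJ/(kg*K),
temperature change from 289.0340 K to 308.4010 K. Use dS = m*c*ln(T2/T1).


T2/T1 = 1.0670
ln(T2/T1) = 0.0649
dS = 18.2200 * 2.9200 * 0.0649 = 3.4505 kJ/K

3.4505 kJ/K


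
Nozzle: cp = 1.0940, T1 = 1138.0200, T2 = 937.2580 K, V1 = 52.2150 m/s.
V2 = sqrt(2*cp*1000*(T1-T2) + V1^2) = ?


dT = 200.7620 K
2*cp*1000*dT = 439267.2560
V1^2 = 2726.4062
V2 = sqrt(441993.6622) = 664.8260 m/s

664.8260 m/s


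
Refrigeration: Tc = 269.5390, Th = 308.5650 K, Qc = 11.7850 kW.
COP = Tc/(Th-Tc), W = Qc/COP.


COP = 269.5390 / 39.0260 = 6.9067
W = 11.7850 / 6.9067 = 1.7063 kW

COP = 6.9067, W = 1.7063 kW


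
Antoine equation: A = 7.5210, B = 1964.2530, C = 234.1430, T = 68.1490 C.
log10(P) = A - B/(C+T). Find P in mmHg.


C+T = 302.2920
B/(C+T) = 6.4979
log10(P) = 7.5210 - 6.4979 = 1.0231
P = 10^1.0231 = 10.5471 mmHg

10.5471 mmHg


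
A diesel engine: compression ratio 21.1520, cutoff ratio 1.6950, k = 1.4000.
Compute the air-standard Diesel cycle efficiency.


r^(k-1) = 3.3895
rc^k = 2.0933
eta = 0.6685 = 66.8489%

66.8489%


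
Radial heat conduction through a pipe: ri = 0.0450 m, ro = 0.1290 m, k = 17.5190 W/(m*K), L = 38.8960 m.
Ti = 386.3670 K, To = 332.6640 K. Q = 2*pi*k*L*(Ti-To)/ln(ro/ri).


dT = 53.7030 K
ln(ro/ri) = 1.0531
Q = 2*pi*17.5190*38.8960*53.7030 / 1.0531 = 218324.4993 W

218324.4993 W


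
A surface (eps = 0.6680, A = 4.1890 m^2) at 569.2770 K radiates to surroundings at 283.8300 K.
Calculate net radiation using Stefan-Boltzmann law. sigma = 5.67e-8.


T^4 = 1.0503e+11
Tsurr^4 = 6.4898e+09
Q = 0.6680 * 5.67e-8 * 4.1890 * 9.8536e+10 = 15633.7493 W

15633.7493 W


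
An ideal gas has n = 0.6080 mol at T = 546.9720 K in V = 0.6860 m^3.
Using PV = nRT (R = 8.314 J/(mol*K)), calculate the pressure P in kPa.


P = nRT/V = 0.6080 * 8.314 * 546.9720 / 0.6860
= 2764.8953 / 0.6860 = 4030.4597 Pa = 4.0305 kPa

4.0305 kPa


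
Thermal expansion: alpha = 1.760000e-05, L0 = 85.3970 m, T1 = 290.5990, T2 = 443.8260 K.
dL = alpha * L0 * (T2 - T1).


dT = 153.2270 K
dL = 1.760000e-05 * 85.3970 * 153.2270 = 0.230298 m
L_final = 85.627298 m

dL = 0.230298 m


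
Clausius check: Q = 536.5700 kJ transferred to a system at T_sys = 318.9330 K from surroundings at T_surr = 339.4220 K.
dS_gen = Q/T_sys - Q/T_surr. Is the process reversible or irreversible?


dS_sys = 536.5700/318.9330 = 1.6824 kJ/K
dS_surr = -536.5700/339.4220 = -1.5808 kJ/K
dS_gen = 1.6824 - 1.5808 = 0.1016 kJ/K (irreversible)

dS_gen = 0.1016 kJ/K, irreversible
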